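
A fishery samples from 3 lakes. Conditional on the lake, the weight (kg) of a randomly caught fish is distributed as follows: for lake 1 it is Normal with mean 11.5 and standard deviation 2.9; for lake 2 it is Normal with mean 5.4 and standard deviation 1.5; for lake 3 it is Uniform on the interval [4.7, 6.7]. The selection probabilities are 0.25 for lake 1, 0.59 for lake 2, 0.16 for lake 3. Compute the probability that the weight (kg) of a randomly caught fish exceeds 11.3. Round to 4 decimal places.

Conditional on each lake, P(X > 11.3): 1: 0.527491; 2: 4.1888e-05; 3: 0.
By total probability, P(X > 11.3) = 0.25·0.527491 + 0.59·4.1888e-05 + 0.16·0 = 0.131898.

0.1319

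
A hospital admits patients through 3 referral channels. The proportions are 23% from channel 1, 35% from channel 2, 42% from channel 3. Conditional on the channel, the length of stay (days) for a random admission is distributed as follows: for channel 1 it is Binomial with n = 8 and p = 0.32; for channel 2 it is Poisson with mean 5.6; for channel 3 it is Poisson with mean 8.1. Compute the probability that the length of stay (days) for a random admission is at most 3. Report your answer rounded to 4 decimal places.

Conditional on each channel, P(X ≤ 3): 1: 0.768096; 2: 0.190622; 3: 0.0396053.
By total probability, P(X ≤ 3) = 0.23·0.768096 + 0.35·0.190622 + 0.42·0.0396053 = 0.260014.

0.2600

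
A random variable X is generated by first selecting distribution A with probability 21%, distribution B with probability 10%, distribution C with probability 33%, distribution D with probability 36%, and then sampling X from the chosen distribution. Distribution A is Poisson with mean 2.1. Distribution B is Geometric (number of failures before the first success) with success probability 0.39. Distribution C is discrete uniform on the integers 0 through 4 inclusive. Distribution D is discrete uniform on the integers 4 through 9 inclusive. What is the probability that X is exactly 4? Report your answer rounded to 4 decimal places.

0.1522

Conditional on each component, P(X = 4): A: 0.099231; B: 0.0539988; C: 0.2; D: 0.166667.
By total probability, P(X = 4) = 0.21·0.099231 + 0.1·0.0539988 + 0.33·0.2 + 0.36·0.166667 = 0.152238.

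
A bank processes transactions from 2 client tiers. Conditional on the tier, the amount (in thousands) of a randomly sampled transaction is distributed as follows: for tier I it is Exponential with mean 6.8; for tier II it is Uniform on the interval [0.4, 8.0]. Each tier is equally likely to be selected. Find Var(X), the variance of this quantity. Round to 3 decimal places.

27.217

Per component, I: μ=6.8, E[X²]=92.48; II: μ=4.2, E[X²]=22.4533.
E[X] = 0.5·6.8 + 0.5·4.2 = 5.5.
E[X²] = 0.5·92.48 + 0.5·22.4533 = 57.4667.
Var(X) = E[X²] − (E[X])² = 57.4667 − 30.25 = 27.2167.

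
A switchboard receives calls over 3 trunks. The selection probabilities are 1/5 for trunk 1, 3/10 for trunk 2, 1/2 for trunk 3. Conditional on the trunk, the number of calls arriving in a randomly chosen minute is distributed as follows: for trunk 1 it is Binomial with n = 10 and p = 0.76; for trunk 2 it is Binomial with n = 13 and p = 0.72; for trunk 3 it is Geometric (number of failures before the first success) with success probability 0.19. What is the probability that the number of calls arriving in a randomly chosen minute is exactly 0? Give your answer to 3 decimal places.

0.095

Conditional on each trunk, P(X = 0): 1: 6.34034e-07; 2: 6.50211e-08; 3: 0.19.
By total probability, P(X = 0) = 0.2·6.34034e-07 + 0.3·6.50211e-08 + 0.5·0.19 = 0.0950001.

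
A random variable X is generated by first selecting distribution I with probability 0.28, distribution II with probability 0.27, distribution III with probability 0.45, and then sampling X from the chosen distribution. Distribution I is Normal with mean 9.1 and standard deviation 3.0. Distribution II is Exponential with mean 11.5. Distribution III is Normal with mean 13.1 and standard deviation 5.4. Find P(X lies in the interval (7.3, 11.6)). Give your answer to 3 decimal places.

0.303

Conditional on each component, P(7.3 < X < 11.6): I: 0.523419; II: 0.165356; III: 0.249197.
By total probability, P(7.3 < X < 11.6) = 0.28·0.523419 + 0.27·0.165356 + 0.45·0.249197 = 0.303342.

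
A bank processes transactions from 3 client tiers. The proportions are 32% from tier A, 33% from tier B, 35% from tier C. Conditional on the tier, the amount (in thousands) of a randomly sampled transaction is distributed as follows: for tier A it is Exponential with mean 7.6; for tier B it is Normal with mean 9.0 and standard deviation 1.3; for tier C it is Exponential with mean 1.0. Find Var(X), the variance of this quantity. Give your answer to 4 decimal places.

31.8686

Per component, A: μ=7.6, E[X²]=115.52; B: μ=9, E[X²]=82.69; C: μ=1, E[X²]=2.
E[X] = 0.32·7.6 + 0.33·9 + 0.35·1 = 5.752.
E[X²] = 0.32·115.52 + 0.33·82.69 + 0.35·2 = 64.9541.
Var(X) = E[X²] − (E[X])² = 64.9541 − 33.0855 = 31.8686.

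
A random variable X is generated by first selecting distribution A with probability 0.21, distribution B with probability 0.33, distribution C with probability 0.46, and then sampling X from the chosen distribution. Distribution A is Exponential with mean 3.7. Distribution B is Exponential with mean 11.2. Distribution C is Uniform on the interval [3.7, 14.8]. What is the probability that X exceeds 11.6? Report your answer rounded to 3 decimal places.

0.259

Conditional on each component, P(X > 11.6): A: 0.0434939; B: 0.354973; C: 0.288288.
By total probability, P(X > 11.6) = 0.21·0.0434939 + 0.33·0.354973 + 0.46·0.288288 = 0.258887.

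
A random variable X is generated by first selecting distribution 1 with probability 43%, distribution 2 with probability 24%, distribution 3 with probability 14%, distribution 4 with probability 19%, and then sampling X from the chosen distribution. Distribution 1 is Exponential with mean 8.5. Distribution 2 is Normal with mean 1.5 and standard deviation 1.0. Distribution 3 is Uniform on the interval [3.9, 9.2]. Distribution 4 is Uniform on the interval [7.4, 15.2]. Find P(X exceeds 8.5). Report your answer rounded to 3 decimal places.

Conditional on each component, P(X > 8.5): 1: 0.367879; 2: 1.27987e-12; 3: 0.132075; 4: 0.858974.
By total probability, P(X > 8.5) = 0.43·0.367879 + 0.24·1.27987e-12 + 0.14·0.132075 + 0.19·0.858974 = 0.339884.

0.340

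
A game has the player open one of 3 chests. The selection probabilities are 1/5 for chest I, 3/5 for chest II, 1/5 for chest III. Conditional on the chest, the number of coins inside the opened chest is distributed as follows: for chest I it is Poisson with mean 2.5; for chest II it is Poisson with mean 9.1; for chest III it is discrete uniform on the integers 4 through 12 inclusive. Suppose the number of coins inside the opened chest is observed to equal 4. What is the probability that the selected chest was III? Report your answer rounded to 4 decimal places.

Likelihoods P(X=4 | ·): I: 0.133602; II: 0.0319062; III: 0.111111.
Posterior ∝ prior × likelihood. Numerator for III: 0.2·0.111111 = 0.0222222.
Normalizing constant: 0.2·0.133602 + 0.6·0.0319062 + 0.2·0.111111 = 0.0680863.
P(III | observation) = 0.0222222 / 0.0680863 = 0.326383.

0.3264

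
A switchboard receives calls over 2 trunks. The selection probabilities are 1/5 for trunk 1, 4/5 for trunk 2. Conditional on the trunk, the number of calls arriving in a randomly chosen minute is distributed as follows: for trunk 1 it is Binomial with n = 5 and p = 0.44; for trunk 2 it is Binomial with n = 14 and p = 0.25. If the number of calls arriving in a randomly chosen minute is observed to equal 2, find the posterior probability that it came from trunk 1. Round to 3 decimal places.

0.321

Likelihoods P(X=2 | ·): 1: 0.339993; 2: 0.180159.
Posterior ∝ prior × likelihood. Numerator for 1: 0.2·0.339993 = 0.0679985.
Normalizing constant: 0.2·0.339993 + 0.8·0.180159 = 0.212126.
P(1 | observation) = 0.0679985 / 0.212126 = 0.320557.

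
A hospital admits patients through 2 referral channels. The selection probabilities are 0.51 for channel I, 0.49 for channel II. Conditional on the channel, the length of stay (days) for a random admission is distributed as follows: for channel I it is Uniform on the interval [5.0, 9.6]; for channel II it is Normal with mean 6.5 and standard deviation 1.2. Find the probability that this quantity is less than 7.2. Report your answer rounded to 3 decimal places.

Conditional on each channel, P(X < 7.2): I: 0.478261; II: 0.720166.
By total probability, P(X < 7.2) = 0.51·0.478261 + 0.49·0.720166 = 0.596794.

0.597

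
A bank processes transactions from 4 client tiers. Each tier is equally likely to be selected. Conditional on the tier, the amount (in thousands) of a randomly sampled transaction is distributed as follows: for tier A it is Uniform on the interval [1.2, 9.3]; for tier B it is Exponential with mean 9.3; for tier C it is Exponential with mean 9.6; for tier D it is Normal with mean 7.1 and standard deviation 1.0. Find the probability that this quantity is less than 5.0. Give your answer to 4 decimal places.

0.3272

Conditional on each tier, P(X < 5.0): A: 0.469136; B: 0.415872; C: 0.405975; D: 0.0178644.
By total probability, P(X < 5.0) = 0.25·0.469136 + 0.25·0.415872 + 0.25·0.405975 + 0.25·0.0178644 = 0.327212.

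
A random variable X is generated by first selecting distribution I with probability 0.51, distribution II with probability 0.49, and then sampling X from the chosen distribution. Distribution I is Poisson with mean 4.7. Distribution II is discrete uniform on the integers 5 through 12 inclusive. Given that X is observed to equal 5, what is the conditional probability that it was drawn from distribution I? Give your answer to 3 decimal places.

0.591

Likelihoods P(X=5 | ·): I: 0.17383; II: 0.125.
Posterior ∝ prior × likelihood. Numerator for I: 0.51·0.17383 = 0.0886531.
Normalizing constant: 0.51·0.17383 + 0.49·0.125 = 0.149903.
P(I | observation) = 0.0886531 / 0.149903 = 0.591403.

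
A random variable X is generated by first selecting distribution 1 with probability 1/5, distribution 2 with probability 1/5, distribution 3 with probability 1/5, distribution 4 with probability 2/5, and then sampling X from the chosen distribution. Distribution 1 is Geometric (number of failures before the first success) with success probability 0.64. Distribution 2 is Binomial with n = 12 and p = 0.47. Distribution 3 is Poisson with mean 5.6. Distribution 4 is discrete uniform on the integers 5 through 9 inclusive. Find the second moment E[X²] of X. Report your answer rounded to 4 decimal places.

For each component E[X²] = Var + (mean)², giving 1: 1.19531; 2: 34.7988; 3: 36.96; 4: 51.
Overall E[X²] = 0.2·1.19531 + 0.2·34.7988 + 0.2·36.96 + 0.4·51 = 34.9908.

34.9908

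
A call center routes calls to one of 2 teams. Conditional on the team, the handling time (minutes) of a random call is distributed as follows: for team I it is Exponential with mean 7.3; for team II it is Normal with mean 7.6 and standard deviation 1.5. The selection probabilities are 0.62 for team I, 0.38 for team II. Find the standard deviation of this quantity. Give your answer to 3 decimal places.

Per component, I: μ=7.3, E[X²]=106.58; II: μ=7.6, E[X²]=60.01.
E[X] = 0.62·7.3 + 0.38·7.6 = 7.414.
E[X²] = 0.62·106.58 + 0.38·60.01 = 88.8834.
Var(X) = E[X²] − (E[X])² = 88.8834 − 54.9674 = 33.916.
SD(X) = √33.916 = 5.82374.

5.824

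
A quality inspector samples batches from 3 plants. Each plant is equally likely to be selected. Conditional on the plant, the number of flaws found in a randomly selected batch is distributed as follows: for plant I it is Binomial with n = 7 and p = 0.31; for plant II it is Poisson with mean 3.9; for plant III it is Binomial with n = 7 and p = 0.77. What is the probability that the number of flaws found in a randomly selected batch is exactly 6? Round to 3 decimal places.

Conditional on each plant, P(X = 6): I: 0.00428664; II: 0.0989251; III: 0.33556.
By total probability, P(X = 6) = 0.333333·0.00428664 + 0.333333·0.0989251 + 0.333333·0.33556 = 0.146257.

0.146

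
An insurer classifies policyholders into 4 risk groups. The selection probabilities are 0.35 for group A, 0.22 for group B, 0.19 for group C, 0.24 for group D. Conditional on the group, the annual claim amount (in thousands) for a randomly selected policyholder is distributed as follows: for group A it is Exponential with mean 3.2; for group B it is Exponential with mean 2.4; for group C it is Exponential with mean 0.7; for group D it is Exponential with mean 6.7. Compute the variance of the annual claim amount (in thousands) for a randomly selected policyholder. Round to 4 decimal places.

Per component, A: μ=3.2, E[X²]=20.48; B: μ=2.4, E[X²]=11.52; C: μ=0.7, E[X²]=0.98; D: μ=6.7, E[X²]=89.78.
E[X] = 0.35·3.2 + 0.22·2.4 + 0.19·0.7 + 0.24·6.7 = 3.389.
E[X²] = 0.35·20.48 + 0.22·11.52 + 0.19·0.98 + 0.24·89.78 = 31.4358.
Var(X) = E[X²] − (E[X])² = 31.4358 − 11.4853 = 19.9505.

19.9505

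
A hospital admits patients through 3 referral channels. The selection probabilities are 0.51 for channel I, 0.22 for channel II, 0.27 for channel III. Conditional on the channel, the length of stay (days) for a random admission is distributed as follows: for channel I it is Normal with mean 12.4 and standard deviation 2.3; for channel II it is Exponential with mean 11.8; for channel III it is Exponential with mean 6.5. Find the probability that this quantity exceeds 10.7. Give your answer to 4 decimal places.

Conditional on each channel, P(X > 10.7): I: 0.770086; II: 0.403823; III: 0.19279.
By total probability, P(X > 10.7) = 0.51·0.770086 + 0.22·0.403823 + 0.27·0.19279 = 0.533638.

0.5336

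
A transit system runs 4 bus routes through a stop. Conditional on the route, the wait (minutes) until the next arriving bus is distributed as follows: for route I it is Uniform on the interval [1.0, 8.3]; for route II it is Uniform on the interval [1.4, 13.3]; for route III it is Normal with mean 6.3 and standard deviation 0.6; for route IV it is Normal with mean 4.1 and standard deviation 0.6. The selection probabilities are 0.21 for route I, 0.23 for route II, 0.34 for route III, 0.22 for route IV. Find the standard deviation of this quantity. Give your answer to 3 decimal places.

Per component, I: μ=4.65, E[X²]=26.0633; II: μ=7.35, E[X²]=65.8233; III: μ=6.3, E[X²]=40.05; IV: μ=4.1, E[X²]=17.17.
E[X] = 0.21·4.65 + 0.23·7.35 + 0.34·6.3 + 0.22·4.1 = 5.711.
E[X²] = 0.21·26.0633 + 0.23·65.8233 + 0.34·40.05 + 0.22·17.17 = 38.0071.
Var(X) = E[X²] − (E[X])² = 38.0071 − 32.6155 = 5.39155.
SD(X) = √5.39155 = 2.32197.

2.322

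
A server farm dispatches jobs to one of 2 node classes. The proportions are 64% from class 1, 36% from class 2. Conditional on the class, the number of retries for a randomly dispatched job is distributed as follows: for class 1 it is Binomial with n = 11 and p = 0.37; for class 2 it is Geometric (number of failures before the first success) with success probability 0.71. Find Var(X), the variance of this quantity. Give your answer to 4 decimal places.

4.9371

Per component, 1: μ=4.07, E[X²]=19.129; 2: μ=0.408451, E[X²]=0.742115.
E[X] = 0.64·4.07 + 0.36·0.408451 = 2.75184.
E[X²] = 0.64·19.129 + 0.36·0.742115 = 12.5097.
Var(X) = E[X²] − (E[X])² = 12.5097 − 7.57264 = 4.93709.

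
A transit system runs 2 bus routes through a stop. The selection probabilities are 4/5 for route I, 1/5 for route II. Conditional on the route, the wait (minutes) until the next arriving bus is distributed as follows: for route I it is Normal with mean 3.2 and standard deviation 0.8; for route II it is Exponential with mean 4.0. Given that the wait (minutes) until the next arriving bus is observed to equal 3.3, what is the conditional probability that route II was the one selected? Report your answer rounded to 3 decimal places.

Likelihoods f(3.3 | ·): I: 0.494797; II: 0.109559.
Posterior ∝ prior × likelihood. Numerator for II: 0.2·0.109559 = 0.0219117.
Normalizing constant: 0.8·0.494797 + 0.2·0.109559 = 0.417749.
P(II | observation) = 0.0219117 / 0.417749 = 0.0524519.

0.052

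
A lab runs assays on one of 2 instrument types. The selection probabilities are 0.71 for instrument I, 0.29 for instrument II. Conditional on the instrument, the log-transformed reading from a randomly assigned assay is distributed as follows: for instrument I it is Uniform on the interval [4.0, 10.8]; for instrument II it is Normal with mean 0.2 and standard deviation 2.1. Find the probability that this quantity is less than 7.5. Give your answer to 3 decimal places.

0.655

Conditional on each instrument, P(X < 7.5): I: 0.514706; II: 0.999746.
By total probability, P(X < 7.5) = 0.71·0.514706 + 0.29·0.999746 = 0.655367.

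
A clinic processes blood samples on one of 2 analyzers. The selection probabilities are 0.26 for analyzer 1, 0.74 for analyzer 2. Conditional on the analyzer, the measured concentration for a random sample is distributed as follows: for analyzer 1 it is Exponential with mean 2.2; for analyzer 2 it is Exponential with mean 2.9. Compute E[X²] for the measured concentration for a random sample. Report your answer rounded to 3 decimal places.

For each component E[X²] = Var + (mean)², giving 1: 9.68; 2: 16.82.
Overall E[X²] = 0.26·9.68 + 0.74·16.82 = 14.9636.

14.964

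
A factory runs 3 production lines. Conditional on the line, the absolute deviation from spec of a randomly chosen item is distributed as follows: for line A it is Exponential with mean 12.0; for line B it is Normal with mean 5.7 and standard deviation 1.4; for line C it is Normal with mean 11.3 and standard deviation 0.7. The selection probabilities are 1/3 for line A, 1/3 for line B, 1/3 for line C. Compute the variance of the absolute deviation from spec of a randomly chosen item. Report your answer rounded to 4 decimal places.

56.7656

Per component, A: μ=12, E[X²]=288; B: μ=5.7, E[X²]=34.45; C: μ=11.3, E[X²]=128.18.
E[X] = 0.333333·12 + 0.333333·5.7 + 0.333333·11.3 = 9.66667.
E[X²] = 0.333333·288 + 0.333333·34.45 + 0.333333·128.18 = 150.21.
Var(X) = E[X²] − (E[X])² = 150.21 − 93.4444 = 56.7656.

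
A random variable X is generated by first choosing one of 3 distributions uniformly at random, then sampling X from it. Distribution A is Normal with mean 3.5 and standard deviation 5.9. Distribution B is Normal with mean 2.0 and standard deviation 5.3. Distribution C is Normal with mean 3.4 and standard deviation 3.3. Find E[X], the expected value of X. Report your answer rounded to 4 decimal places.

Component means — A: 3.5; B: 2; C: 3.4.
E[X] = 0.333333·3.5 + 0.333333·2 + 0.333333·3.4 = 2.96667.

2.9667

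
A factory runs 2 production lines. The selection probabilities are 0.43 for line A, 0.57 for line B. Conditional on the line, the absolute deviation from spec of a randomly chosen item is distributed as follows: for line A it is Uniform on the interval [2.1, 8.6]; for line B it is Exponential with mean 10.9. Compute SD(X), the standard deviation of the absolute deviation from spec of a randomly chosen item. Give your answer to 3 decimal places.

Per component, A: μ=5.35, E[X²]=32.1433; B: μ=10.9, E[X²]=237.62.
E[X] = 0.43·5.35 + 0.57·10.9 = 8.5135.
E[X²] = 0.43·32.1433 + 0.57·237.62 = 149.265.
Var(X) = E[X²] − (E[X])² = 149.265 − 72.4797 = 76.7854.
SD(X) = √76.7854 = 8.76273.

8.763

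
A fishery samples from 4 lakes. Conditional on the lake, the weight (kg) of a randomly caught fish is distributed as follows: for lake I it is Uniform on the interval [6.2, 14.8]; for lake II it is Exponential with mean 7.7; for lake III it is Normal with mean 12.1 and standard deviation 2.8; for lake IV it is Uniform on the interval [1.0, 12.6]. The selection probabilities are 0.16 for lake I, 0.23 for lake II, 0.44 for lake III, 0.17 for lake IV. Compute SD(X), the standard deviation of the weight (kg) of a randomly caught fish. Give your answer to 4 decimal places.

4.9912

Per component, I: μ=10.5, E[X²]=116.413; II: μ=7.7, E[X²]=118.58; III: μ=12.1, E[X²]=154.25; IV: μ=6.8, E[X²]=57.4533.
E[X] = 0.16·10.5 + 0.23·7.7 + 0.44·12.1 + 0.17·6.8 = 9.931.
E[X²] = 0.16·116.413 + 0.23·118.58 + 0.44·154.25 + 0.17·57.4533 = 123.537.
Var(X) = E[X²] − (E[X])² = 123.537 − 98.6248 = 24.9118.
SD(X) = √24.9118 = 4.99118.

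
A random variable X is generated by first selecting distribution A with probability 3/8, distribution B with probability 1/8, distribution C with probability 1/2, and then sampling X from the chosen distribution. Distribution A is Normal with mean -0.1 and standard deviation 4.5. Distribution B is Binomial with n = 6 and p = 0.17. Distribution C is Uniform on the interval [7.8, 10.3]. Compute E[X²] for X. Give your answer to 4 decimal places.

For each component E[X²] = Var + (mean)², giving A: 20.26; B: 1.887; C: 82.4233.
Overall E[X²] = 0.375·20.26 + 0.125·1.887 + 0.5·82.4233 = 49.045.

49.0450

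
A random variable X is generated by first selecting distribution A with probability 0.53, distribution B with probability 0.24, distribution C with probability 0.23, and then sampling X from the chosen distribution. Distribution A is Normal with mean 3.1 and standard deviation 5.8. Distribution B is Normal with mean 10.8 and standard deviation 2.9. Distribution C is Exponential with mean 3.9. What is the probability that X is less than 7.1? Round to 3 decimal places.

Conditional on each component, P(X < 7.1): A: 0.754794; B: 0.101002; C: 0.838057.
By total probability, P(X < 7.1) = 0.53·0.754794 + 0.24·0.101002 + 0.23·0.838057 = 0.617035.

0.617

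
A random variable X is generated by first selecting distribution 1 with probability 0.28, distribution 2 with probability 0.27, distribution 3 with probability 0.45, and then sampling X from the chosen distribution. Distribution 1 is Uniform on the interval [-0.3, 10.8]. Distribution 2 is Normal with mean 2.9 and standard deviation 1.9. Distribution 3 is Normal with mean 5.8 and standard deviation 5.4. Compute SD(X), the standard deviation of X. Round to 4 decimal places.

4.2952

Per component, 1: μ=5.25, E[X²]=37.83; 2: μ=2.9, E[X²]=12.02; 3: μ=5.8, E[X²]=62.8.
E[X] = 0.28·5.25 + 0.27·2.9 + 0.45·5.8 = 4.863.
E[X²] = 0.28·37.83 + 0.27·12.02 + 0.45·62.8 = 42.0978.
Var(X) = E[X²] − (E[X])² = 42.0978 − 23.6488 = 18.449.
SD(X) = √18.449 = 4.29523.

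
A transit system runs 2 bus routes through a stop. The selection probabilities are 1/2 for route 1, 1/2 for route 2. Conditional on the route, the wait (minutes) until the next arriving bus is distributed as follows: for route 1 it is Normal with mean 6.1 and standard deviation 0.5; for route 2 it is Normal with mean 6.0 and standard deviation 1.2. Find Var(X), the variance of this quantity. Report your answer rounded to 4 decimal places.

Per component, 1: μ=6.1, E[X²]=37.46; 2: μ=6, E[X²]=37.44.
E[X] = 0.5·6.1 + 0.5·6 = 6.05.
E[X²] = 0.5·37.46 + 0.5·37.44 = 37.45.
Var(X) = E[X²] − (E[X])² = 37.45 − 36.6025 = 0.8475.

0.8475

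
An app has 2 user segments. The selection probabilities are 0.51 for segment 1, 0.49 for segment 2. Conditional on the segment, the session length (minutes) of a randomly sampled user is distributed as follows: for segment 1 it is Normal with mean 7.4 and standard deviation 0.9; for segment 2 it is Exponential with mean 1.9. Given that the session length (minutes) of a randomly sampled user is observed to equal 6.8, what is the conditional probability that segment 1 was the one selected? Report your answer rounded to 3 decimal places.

0.962

Likelihoods f(6.8 | ·): 1: 0.354942; 2: 0.0146869.
Posterior ∝ prior × likelihood. Numerator for 1: 0.51·0.354942 = 0.181021.
Normalizing constant: 0.51·0.354942 + 0.49·0.0146869 = 0.188217.
P(1 | observation) = 0.181021 / 0.188217 = 0.961765.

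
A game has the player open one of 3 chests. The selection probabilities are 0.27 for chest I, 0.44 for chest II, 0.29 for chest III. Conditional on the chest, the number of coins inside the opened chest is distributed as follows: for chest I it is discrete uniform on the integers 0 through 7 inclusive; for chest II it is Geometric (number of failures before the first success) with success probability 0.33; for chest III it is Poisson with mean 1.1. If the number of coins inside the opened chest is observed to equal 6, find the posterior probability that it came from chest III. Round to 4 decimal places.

Likelihoods P(X=6 | ·): I: 0.125; II: 0.0298513; III: 0.00081903.
Posterior ∝ prior × likelihood. Numerator for III: 0.29·0.00081903 = 0.000237519.
Normalizing constant: 0.27·0.125 + 0.44·0.0298513 + 0.29·0.00081903 = 0.0471221.
P(III | observation) = 0.000237519 / 0.0471221 = 0.0050405.

0.0050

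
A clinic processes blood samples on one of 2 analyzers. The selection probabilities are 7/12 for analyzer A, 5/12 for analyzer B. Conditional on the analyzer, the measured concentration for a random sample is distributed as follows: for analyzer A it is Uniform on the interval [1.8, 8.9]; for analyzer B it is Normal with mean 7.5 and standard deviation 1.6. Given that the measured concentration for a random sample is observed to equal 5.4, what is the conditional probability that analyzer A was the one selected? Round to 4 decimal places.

0.6517

Likelihoods f(5.4 | ·): A: 0.140845; B: 0.105371.
Posterior ∝ prior × likelihood. Numerator for A: 0.583333·0.140845 = 0.0821596.
Normalizing constant: 0.583333·0.140845 + 0.416667·0.105371 = 0.126064.
P(A | observation) = 0.0821596 / 0.126064 = 0.651729.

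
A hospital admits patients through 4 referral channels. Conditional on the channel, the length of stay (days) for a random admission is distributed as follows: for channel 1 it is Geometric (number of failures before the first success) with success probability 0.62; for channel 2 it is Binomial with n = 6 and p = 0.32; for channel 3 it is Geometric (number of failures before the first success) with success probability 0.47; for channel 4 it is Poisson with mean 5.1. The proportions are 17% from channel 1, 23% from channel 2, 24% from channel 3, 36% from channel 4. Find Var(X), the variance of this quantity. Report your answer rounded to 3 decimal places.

6.425

Per component, 1: μ=0.612903, E[X²]=1.3642; 2: μ=1.92, E[X²]=4.992; 3: μ=1.12766, E[X²]=3.67089; 4: μ=5.1, E[X²]=31.11.
E[X] = 0.17·0.612903 + 0.23·1.92 + 0.24·1.12766 + 0.36·5.1 = 2.65243.
E[X²] = 0.17·1.3642 + 0.23·4.992 + 0.24·3.67089 + 0.36·31.11 = 13.4607.
Var(X) = E[X²] − (E[X])² = 13.4607 − 7.03539 = 6.42529.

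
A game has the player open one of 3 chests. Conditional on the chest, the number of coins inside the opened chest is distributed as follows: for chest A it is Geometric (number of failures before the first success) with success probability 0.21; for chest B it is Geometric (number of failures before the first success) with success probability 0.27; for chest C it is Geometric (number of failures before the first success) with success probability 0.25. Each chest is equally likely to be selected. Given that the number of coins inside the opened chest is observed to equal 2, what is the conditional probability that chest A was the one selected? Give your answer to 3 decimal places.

0.315

Likelihoods P(X=2 | ·): A: 0.131061; B: 0.143883; C: 0.140625.
Posterior ∝ prior × likelihood. Numerator for A: 0.333333·0.131061 = 0.043687.
Normalizing constant: 0.333333·0.131061 + 0.333333·0.143883 + 0.333333·0.140625 = 0.138523.
P(A | observation) = 0.043687 / 0.138523 = 0.315377.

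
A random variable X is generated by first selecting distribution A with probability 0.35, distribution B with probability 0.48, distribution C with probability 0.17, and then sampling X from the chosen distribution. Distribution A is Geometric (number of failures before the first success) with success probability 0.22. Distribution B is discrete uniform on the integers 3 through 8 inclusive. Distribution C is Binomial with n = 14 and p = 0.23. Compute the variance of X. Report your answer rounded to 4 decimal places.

Per component, A: μ=3.54545, E[X²]=28.686; B: μ=5.5, E[X²]=33.1667; C: μ=3.22, E[X²]=12.8478.
E[X] = 0.35·3.54545 + 0.48·5.5 + 0.17·3.22 = 4.42831.
E[X²] = 0.35·28.686 + 0.48·33.1667 + 0.17·12.8478 = 28.1442.
Var(X) = E[X²] − (E[X])² = 28.1442 − 19.6099 = 8.53429.

8.5343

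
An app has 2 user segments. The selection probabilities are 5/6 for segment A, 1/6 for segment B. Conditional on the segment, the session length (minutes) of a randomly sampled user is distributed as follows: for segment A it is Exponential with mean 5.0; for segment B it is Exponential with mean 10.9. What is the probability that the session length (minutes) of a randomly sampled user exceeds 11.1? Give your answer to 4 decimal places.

Conditional on each segment, P(X > 11.1): A: 0.108609; B: 0.361191.
By total probability, P(X > 11.1) = 0.833333·0.108609 + 0.166667·0.361191 = 0.150706.

0.1507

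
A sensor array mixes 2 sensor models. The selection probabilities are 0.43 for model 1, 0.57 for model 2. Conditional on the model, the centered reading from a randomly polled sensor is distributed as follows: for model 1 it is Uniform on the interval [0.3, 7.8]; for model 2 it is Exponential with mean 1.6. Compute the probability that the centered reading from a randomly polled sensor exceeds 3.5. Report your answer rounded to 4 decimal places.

0.3105

Conditional on each model, P(X > 3.5): 1: 0.573333; 2: 0.112197.
By total probability, P(X > 3.5) = 0.43·0.573333 + 0.57·0.112197 = 0.310486.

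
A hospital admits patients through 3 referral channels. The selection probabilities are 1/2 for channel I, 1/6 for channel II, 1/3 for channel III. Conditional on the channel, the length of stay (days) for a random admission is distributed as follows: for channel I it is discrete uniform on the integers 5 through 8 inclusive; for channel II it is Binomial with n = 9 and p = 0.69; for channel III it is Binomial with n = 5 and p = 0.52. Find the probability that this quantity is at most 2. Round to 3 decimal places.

0.155

Conditional on each channel, P(X ≤ 2): I: 0; II: 0.00527164; III: 0.46254.
By total probability, P(X ≤ 2) = 0.5·0 + 0.166667·0.00527164 + 0.333333·0.46254 = 0.155059.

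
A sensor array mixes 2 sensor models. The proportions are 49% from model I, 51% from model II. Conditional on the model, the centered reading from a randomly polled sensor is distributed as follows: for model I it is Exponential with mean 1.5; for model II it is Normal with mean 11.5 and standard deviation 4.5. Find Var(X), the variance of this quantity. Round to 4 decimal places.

36.4200

Per component, I: μ=1.5, E[X²]=4.5; II: μ=11.5, E[X²]=152.5.
E[X] = 0.49·1.5 + 0.51·11.5 = 6.6.
E[X²] = 0.49·4.5 + 0.51·152.5 = 79.98.
Var(X) = E[X²] − (E[X])² = 79.98 − 43.56 = 36.42.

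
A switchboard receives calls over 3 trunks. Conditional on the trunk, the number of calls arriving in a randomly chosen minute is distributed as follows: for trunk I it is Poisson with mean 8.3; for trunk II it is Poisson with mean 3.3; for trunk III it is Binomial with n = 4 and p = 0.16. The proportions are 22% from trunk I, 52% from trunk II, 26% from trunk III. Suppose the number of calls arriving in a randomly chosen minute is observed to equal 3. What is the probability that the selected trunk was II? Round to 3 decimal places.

0.929

Likelihoods P(X=3 | ·): I: 0.0236831; II: 0.220912; III: 0.0137626.
Posterior ∝ prior × likelihood. Numerator for II: 0.52·0.220912 = 0.114874.
Normalizing constant: 0.22·0.0236831 + 0.52·0.220912 + 0.26·0.0137626 = 0.123663.
P(II | observation) = 0.114874 / 0.123663 = 0.928931.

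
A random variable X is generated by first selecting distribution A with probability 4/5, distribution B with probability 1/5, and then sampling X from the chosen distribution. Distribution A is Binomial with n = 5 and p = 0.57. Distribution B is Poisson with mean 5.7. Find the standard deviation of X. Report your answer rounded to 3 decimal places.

Per component, A: μ=2.85, E[X²]=9.348; B: μ=5.7, E[X²]=38.19.
E[X] = 0.8·2.85 + 0.2·5.7 = 3.42.
E[X²] = 0.8·9.348 + 0.2·38.19 = 15.1164.
Var(X) = E[X²] − (E[X])² = 15.1164 − 11.6964 = 3.42.
SD(X) = √3.42 = 1.84932.

1.849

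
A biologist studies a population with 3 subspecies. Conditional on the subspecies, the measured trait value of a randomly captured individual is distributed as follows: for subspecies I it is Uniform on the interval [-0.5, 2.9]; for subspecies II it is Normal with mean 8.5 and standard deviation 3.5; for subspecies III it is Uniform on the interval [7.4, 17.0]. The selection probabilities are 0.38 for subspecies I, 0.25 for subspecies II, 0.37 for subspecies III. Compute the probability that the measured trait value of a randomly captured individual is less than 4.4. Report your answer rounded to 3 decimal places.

Conditional on each subspecies, P(X < 4.4): I: 1; II: 0.120713; III: 0.
By total probability, P(X < 4.4) = 0.38·1 + 0.25·0.120713 + 0.37·0 = 0.410178.

0.410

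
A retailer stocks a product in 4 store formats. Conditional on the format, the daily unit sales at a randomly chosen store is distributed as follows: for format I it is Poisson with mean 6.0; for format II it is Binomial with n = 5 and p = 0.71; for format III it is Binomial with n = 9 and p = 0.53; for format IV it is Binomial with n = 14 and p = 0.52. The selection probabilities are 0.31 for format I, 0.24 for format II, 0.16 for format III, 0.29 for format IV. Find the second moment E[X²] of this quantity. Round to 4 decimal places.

36.6738

For each component E[X²] = Var + (mean)², giving I: 42; II: 13.632; III: 24.9948; IV: 56.4928.
Overall E[X²] = 0.31·42 + 0.24·13.632 + 0.16·24.9948 + 0.29·56.4928 = 36.6738.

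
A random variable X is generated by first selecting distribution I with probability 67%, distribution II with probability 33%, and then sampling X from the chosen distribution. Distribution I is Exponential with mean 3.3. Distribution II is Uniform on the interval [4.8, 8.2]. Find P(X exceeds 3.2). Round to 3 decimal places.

0.584

Conditional on each component, P(X > 3.2): I: 0.379198; II: 1.
By total probability, P(X > 3.2) = 0.67·0.379198 + 0.33·1 = 0.584063.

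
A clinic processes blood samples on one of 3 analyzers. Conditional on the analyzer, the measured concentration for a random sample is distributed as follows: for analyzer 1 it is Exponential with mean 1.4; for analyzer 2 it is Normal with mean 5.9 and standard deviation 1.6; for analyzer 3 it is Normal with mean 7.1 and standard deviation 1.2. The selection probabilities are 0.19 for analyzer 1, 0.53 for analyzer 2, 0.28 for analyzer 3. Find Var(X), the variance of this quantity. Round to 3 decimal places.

6.114

Per component, 1: μ=1.4, E[X²]=3.92; 2: μ=5.9, E[X²]=37.37; 3: μ=7.1, E[X²]=51.85.
E[X] = 0.19·1.4 + 0.53·5.9 + 0.28·7.1 = 5.381.
E[X²] = 0.19·3.92 + 0.53·37.37 + 0.28·51.85 = 35.0689.
Var(X) = E[X²] − (E[X])² = 35.0689 − 28.9552 = 6.11374.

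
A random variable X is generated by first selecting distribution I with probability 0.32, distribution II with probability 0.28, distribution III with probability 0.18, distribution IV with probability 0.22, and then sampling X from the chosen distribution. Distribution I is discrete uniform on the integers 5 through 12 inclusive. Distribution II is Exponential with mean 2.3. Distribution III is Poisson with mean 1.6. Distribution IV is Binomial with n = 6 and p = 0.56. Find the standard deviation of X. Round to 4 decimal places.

Per component, I: μ=8.5, E[X²]=77.5; II: μ=2.3, E[X²]=10.58; III: μ=1.6, E[X²]=4.16; IV: μ=3.36, E[X²]=12.768.
E[X] = 0.32·8.5 + 0.28·2.3 + 0.18·1.6 + 0.22·3.36 = 4.3912.
E[X²] = 0.32·77.5 + 0.28·10.58 + 0.18·4.16 + 0.22·12.768 = 31.3202.
Var(X) = E[X²] − (E[X])² = 31.3202 − 19.2826 = 12.0375.
SD(X) = √12.0375 = 3.46951.

3.4695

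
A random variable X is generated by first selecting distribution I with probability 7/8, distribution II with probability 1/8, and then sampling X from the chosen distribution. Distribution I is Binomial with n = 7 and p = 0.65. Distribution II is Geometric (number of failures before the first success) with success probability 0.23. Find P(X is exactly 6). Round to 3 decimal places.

Conditional on each component, P(X = 6): I: 0.184776; II: 0.0479371.
By total probability, P(X = 6) = 0.875·0.184776 + 0.125·0.0479371 = 0.167671.

0.168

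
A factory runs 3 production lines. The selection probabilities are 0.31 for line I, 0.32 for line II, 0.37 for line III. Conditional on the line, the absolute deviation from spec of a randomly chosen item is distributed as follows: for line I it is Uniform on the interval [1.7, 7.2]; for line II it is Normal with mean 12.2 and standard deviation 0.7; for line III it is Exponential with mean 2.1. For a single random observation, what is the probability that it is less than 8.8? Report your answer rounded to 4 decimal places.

0.6744

Conditional on each line, P(X < 8.8): I: 1; II: 5.95458e-07; III: 0.984861.
By total probability, P(X < 8.8) = 0.31·1 + 0.32·5.95458e-07 + 0.37·0.984861 = 0.674399.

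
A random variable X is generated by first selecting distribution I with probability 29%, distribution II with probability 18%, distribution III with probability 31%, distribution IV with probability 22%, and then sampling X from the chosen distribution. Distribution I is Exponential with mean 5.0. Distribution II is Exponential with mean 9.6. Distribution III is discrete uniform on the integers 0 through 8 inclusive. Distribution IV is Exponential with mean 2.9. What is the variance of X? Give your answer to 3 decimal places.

32.842

Per component, I: μ=5, E[X²]=50; II: μ=9.6, E[X²]=184.32; III: μ=4, E[X²]=22.6667; IV: μ=2.9, E[X²]=16.82.
E[X] = 0.29·5 + 0.18·9.6 + 0.31·4 + 0.22·2.9 = 5.056.
E[X²] = 0.29·50 + 0.18·184.32 + 0.31·22.6667 + 0.22·16.82 = 58.4047.
Var(X) = E[X²] − (E[X])² = 58.4047 − 25.5631 = 32.8415.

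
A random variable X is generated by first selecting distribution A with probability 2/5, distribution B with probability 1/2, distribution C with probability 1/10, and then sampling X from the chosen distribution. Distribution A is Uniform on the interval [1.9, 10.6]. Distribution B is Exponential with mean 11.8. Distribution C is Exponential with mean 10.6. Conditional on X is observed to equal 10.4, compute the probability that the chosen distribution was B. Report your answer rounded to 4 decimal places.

0.2617

Likelihoods f(10.4 | ·): A: 0.114943; B: 0.0351035; C: 0.0353666.
Posterior ∝ prior × likelihood. Numerator for B: 0.5·0.0351035 = 0.0175517.
Normalizing constant: 0.4·0.114943 + 0.5·0.0351035 + 0.1·0.0353666 = 0.0670654.
P(B | observation) = 0.0175517 / 0.0670654 = 0.261711.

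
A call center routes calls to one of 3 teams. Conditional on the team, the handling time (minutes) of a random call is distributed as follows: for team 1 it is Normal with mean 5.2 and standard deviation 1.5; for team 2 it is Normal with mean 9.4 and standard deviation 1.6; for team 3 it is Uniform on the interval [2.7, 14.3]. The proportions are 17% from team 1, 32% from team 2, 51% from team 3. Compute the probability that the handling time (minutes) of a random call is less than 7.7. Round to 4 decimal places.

Conditional on each team, P(X < 7.7): 1: 0.95221; 2: 0.144004; 3: 0.431034.
By total probability, P(X < 7.7) = 0.17·0.95221 + 0.32·0.144004 + 0.51·0.431034 = 0.427785.

0.4278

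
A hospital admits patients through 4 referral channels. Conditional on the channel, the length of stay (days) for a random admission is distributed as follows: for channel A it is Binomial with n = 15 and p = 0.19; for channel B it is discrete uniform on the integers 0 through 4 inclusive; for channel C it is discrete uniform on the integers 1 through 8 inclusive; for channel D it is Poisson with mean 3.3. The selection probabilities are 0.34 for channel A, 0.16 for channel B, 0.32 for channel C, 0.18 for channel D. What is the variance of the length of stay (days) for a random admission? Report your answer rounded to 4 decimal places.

4.1784

Per component, A: μ=2.85, E[X²]=10.431; B: μ=2, E[X²]=6; C: μ=4.5, E[X²]=25.5; D: μ=3.3, E[X²]=14.19.
E[X] = 0.34·2.85 + 0.16·2 + 0.32·4.5 + 0.18·3.3 = 3.323.
E[X²] = 0.34·10.431 + 0.16·6 + 0.32·25.5 + 0.18·14.19 = 15.2207.
Var(X) = E[X²] − (E[X])² = 15.2207 − 11.0423 = 4.17841.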